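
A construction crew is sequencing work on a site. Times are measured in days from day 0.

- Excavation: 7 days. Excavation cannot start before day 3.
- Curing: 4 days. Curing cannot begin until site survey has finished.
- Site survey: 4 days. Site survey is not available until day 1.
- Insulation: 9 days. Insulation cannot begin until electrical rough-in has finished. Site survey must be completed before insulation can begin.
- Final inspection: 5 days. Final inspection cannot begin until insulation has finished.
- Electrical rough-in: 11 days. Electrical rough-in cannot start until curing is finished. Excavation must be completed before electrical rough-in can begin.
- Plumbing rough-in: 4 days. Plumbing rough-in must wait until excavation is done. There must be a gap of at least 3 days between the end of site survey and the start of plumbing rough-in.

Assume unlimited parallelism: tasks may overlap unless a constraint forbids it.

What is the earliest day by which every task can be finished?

35

Excavation cannot begin until its own release at day 3. It runs from day 3 to 3 + 7 = day 10.
After its own release at day 1, site survey can start at day 1 and finishes at day 5.
Plumbing rough-in has to wait for excavation (finishes day 10); site survey (finishes day 5, plus 3-day gap → day 8). The latest of these is day 10, so plumbing rough-in runs day 10 to 10 + 4 = day 14.
Curing waits on site survey (finishes day 5), so it starts at day 5 and finishes at 5 + 4 = day 9.
For electrical rough-in: curing (finishes day 9); excavation (finishes day 10). Taking the maximum gives a start of day 10, and it finishes at 10 + 11 = day 21.
Insulation needs all of electrical rough-in (finishes day 21); site survey (finishes day 5). That puts its earliest start at day 21; it finishes at 21 + 9 = day 30.
Final inspection waits on insulation (finishes day 30), so it starts at day 30 and finishes at 30 + 5 = day 35.
All tasks are finished once the last one completes. Finish times: Site survey at 5, Excavation at 10, Curing at 9, Plumbing rough-in at 14, Electrical rough-in at 21, Insulation at 30, Final inspection at 35. The latest is day 35.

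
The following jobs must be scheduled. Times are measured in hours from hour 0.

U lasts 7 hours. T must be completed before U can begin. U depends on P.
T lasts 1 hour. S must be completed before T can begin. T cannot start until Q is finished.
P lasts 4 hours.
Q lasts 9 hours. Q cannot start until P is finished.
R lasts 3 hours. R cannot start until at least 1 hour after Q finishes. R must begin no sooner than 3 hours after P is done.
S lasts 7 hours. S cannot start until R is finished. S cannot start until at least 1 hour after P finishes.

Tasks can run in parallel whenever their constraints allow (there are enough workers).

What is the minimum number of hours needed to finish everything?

Nothing blocks P, so it runs from hour 0 to hour 4.
After P (finishes hour 4), Q can start at hour 4 and finishes at hour 13.
R needs all of Q (finishes hour 13, plus 1-hour gap → hour 14); P (finishes hour 4, plus 3-hour gap → hour 7). That puts its earliest start at hour 14; it finishes at 14 + 3 = hour 17.
S has to wait for R (finishes hour 17); P (finishes hour 4, plus 1-hour gap → hour 5). The latest of these is hour 17, so S runs hour 17 to 17 + 7 = hour 24.
T has to wait for S (finishes hour 24); Q (finishes hour 13). The latest of these is hour 24, so T runs hour 24 to 24 + 1 = hour 25.
U has to wait for T (finishes hour 25); P (finishes hour 4). The latest of these is hour 25, so U runs hour 25 to 25 + 7 = hour 32.
All tasks are finished once the last one completes. Finish times: P at 4, Q at 13, R at 17, S at 24, T at 25, U at 32. The latest is hour 32.

32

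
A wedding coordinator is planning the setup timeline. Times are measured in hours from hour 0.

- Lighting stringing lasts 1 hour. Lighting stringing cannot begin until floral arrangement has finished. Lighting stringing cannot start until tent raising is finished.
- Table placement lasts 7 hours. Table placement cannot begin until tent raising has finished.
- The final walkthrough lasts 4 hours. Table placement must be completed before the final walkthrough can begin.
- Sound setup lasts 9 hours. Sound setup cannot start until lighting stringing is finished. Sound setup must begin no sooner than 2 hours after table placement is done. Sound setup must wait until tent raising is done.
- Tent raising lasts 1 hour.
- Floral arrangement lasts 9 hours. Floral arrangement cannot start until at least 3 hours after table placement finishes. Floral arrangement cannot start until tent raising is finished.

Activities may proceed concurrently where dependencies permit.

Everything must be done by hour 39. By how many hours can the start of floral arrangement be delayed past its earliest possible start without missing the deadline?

9

Tent raising has no prerequisites, so it starts at hour 0 and finishes at hour 1.
After tent raising (finishes hour 1), table placement can start at hour 1 and finishes at hour 8.
Floral arrangement has to wait for table placement (finishes hour 8, plus 3-hour gap → hour 11); tent raising (finishes hour 1). The latest of these is hour 11, so floral arrangement runs hour 11 to 11 + 9 = hour 20.

Working backward from the deadline:
Sound setup has no dependents, so it just needs to finish by hour 39. Starting by 39 − 9 = hour 30 achieves that.
Lighting stringing has to be done before sound setup (must start by hour 30). That means finishing by hour 30, i.e. starting by 30 − 1 = hour 29.
Since lighting stringing (must start by hour 29) depends on it, floral arrangement must finish by hour 29. Backing off its 9-hour duration gives a latest start of hour 20.
So floral arrangement can start as early as hour 11 and as late as hour 20, giving 20 − 11 = 9 hours of slack.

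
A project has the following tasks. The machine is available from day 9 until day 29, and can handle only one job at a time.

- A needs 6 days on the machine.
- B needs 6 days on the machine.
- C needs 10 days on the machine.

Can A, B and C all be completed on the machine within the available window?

No

The machine window is 29 − 9 = 20 days.
Running back to back, the jobs need 6 + 6 + 10 = 22 days on the machine.
Since 22 > 20, they cannot all fit.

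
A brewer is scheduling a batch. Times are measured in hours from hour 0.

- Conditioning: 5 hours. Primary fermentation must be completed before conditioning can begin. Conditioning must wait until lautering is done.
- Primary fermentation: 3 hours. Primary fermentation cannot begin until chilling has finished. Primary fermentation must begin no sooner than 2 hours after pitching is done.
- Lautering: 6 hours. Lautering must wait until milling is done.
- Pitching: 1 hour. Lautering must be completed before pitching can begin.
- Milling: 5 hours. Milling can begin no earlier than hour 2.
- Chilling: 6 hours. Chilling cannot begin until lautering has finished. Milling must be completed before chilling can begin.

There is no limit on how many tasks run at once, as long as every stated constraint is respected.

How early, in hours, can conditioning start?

After its own release at hour 2, milling can start at hour 2 and finishes at hour 7.
After milling (finishes hour 7), lautering can start at hour 7 and finishes at hour 13.
Pitching waits on lautering (finishes hour 13), so it starts at hour 13 and finishes at 13 + 1 = hour 14.
Chilling has to wait for lautering (finishes hour 13); milling (finishes hour 7). The latest of these is hour 13, so chilling runs hour 13 to 13 + 6 = hour 19.
Primary fermentation has to wait for chilling (finishes hour 19); pitching (finishes hour 14, plus 2-hour gap → hour 16). The latest of these is hour 19, so primary fermentation runs hour 19 to 19 + 3 = hour 22.
Conditioning waits on primary fermentation (finishes hour 22); lautering (finishes hour 13). The latest of these is hour 22, which is the earliest conditioning can start.

22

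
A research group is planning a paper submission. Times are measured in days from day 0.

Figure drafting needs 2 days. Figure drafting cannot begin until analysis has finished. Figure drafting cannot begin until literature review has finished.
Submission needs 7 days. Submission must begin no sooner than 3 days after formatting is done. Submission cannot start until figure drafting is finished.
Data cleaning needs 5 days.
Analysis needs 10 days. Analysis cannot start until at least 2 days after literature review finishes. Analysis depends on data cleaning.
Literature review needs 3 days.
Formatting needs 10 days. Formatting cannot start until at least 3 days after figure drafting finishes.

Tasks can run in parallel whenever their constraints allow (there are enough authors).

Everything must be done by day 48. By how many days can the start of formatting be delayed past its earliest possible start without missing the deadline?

Data cleaning has no prerequisites, so it starts at day 0 and finishes at day 5.
Literature review has no prerequisites, so it starts at day 0 and finishes at day 3.
Analysis has to wait for literature review (finishes day 3, plus 2-day gap → day 5); data cleaning (finishes day 5). The latest of these is day 5, so analysis runs day 5 to 5 + 10 = day 15.
For figure drafting: analysis (finishes day 15); literature review (finishes day 3). Taking the maximum gives a start of day 15, and it finishes at 15 + 2 = day 17.
After figure drafting (finishes day 17, plus 3-day gap → day 20), formatting can start at day 20 and finishes at day 30.

Working backward from the deadline:
Submission has no dependents, so it just needs to finish by day 48. Starting by 48 − 7 = day 41 achieves that.
Formatting feeds into submission (must start by day 41, minus 3-day gap → day 38); so formatting must finish by day 38 and therefore start by day 28.
So formatting can start as early as day 20 and as late as day 28, giving 28 − 20 = 8 days of slack.

8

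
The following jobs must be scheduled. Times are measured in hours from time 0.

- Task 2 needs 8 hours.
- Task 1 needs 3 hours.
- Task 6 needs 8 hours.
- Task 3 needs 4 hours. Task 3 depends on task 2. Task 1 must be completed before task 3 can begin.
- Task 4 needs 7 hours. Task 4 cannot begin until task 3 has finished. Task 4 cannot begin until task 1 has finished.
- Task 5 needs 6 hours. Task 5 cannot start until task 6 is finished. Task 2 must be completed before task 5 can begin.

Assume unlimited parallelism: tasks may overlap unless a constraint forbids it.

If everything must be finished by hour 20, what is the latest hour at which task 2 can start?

1

Nothing follows task 4; the deadline of hour 20 is its only limit. It must start by 20 − 7 = hour 13.
Since task 4 (must start by hour 13) depends on it, task 3 must finish by hour 13. Backing off its 4-hour duration gives a latest start of hour 9.
Nothing follows task 5; the deadline of hour 20 is its only limit. It must start by 20 − 6 = hour 14.
Task 2 feeds task 3 (must start by hour 9); task 5 (must start by hour 14). Taking the minimum, task 2 must finish by hour 9 and start by 9 − 8 = hour 1.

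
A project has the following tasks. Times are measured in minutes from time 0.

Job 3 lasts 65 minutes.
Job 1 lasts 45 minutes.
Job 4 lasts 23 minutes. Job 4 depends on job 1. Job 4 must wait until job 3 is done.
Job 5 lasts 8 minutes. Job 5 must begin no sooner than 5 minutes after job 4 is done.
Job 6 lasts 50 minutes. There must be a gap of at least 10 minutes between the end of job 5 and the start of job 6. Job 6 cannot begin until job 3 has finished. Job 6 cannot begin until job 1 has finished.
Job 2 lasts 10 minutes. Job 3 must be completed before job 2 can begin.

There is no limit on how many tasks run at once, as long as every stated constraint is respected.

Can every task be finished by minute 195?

Yes

Nothing blocks job 3, so it runs from minute 0 to minute 65.
After job 3 (finishes minute 65), job 2 can start at minute 65 and finishes at minute 75.
Job 1 has no prerequisites, so it starts at minute 0 and finishes at minute 45.
Job 4 needs all of job 1 (finishes minute 45); job 3 (finishes minute 65). That puts its earliest start at minute 65; it finishes at 65 + 23 = minute 88.
After job 4 (finishes minute 88, plus 5-minute gap → minute 93), job 5 can start at minute 93 and finishes at minute 101.
Job 6 needs all of job 5 (finishes minute 101, plus 10-minute gap → minute 111); job 3 (finishes minute 65); job 1 (finishes minute 45). That puts its earliest start at minute 111; it finishes at 111 + 50 = minute 161.
Every task is finished by minute 161, which is no later than the deadline of 195, so the schedule is feasible.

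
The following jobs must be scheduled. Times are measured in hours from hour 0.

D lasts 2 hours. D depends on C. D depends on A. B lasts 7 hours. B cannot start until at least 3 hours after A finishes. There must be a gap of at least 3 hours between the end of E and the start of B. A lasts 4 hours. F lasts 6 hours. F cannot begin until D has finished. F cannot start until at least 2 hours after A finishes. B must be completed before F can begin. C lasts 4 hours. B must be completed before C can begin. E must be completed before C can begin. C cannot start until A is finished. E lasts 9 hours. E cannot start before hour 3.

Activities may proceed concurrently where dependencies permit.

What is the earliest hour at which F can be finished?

34

After its own release at hour 3, E can start at hour 3 and finishes at hour 12.
Nothing blocks A, so it runs from hour 0 to hour 4.
B cannot start until A (finishes hour 4, plus 3-hour gap → hour 7); E (finishes hour 12, plus 3-hour gap → hour 15). The controlling bound is hour 15, so B finishes at 15 + 7 = hour 22.
C needs all of B (finishes hour 22); E (finishes hour 12); A (finishes hour 4). That puts its earliest start at hour 22; it finishes at 22 + 4 = hour 26.
D cannot start until C (finishes hour 26); A (finishes hour 4). The controlling bound is hour 26, so D finishes at 26 + 2 = hour 28.
For F: D (finishes hour 28); A (finishes hour 4, plus 2-hour gap → hour 6); B (finishes hour 22). Taking the maximum gives a start of hour 28, and it finishes at 28 + 6 = hour 34.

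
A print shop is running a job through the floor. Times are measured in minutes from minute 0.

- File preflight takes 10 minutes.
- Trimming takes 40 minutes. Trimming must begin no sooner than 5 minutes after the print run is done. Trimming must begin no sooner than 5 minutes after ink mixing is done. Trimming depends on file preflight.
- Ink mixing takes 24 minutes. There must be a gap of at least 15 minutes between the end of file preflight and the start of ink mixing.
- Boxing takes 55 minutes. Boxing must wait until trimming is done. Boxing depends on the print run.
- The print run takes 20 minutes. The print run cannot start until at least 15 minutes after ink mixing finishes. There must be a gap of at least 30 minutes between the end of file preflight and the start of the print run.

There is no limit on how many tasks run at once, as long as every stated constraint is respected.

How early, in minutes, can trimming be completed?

File preflight has no prerequisites, so it starts at minute 0 and finishes at minute 10.
After file preflight (finishes minute 10, plus 15-minute gap → minute 25), ink mixing can start at minute 25 and finishes at minute 49.
The print run cannot start until ink mixing (finishes minute 49, plus 15-minute gap → minute 64); file preflight (finishes minute 10, plus 30-minute gap → minute 40). The controlling bound is minute 64, so the print run finishes at 64 + 20 = minute 84.
For trimming: the print run (finishes minute 84, plus 5-minute gap → minute 89); ink mixing (finishes minute 49, plus 5-minute gap → minute 54); file preflight (finishes minute 10). Taking the maximum gives a start of minute 89, and it finishes at 89 + 40 = minute 129.

129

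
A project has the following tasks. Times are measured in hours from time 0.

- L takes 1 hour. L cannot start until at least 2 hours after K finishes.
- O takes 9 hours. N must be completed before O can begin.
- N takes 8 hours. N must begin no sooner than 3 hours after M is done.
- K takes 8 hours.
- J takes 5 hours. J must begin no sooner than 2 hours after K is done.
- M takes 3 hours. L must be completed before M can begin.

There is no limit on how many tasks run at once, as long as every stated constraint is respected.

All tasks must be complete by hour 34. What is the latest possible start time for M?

11

Nothing follows O; the deadline of hour 34 is its only limit. It must start by 34 − 9 = hour 25.
N feeds into O (must start by hour 25); so N must finish by hour 25 and therefore start by hour 17.
M must finish before N (must start by hour 17, minus 3-hour gap → hour 14). With a 3-hour duration, M must start by 14 − 3 = hour 11.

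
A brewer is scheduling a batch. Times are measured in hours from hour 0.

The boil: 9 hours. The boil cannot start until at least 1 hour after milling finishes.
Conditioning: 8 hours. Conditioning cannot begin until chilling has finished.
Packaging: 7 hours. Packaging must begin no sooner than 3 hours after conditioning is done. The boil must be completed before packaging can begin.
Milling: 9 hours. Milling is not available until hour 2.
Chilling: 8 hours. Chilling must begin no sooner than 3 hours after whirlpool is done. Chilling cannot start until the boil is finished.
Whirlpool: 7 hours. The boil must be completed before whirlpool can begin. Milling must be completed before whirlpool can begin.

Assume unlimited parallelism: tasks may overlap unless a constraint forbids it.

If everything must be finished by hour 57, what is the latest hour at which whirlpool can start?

21

Nothing follows packaging; the deadline of hour 57 is its only limit. It must start by 57 − 7 = hour 50.
Conditioning has to be done before packaging (must start by hour 50, minus 3-hour gap → hour 47). That means finishing by hour 47, i.e. starting by 47 − 8 = hour 39.
Chilling feeds into conditioning (must start by hour 39); so chilling must finish by hour 39 and therefore start by hour 31.
Whirlpool feeds into chilling (must start by hour 31, minus 3-hour gap → hour 28); so whirlpool must finish by hour 28 and therefore start by hour 21.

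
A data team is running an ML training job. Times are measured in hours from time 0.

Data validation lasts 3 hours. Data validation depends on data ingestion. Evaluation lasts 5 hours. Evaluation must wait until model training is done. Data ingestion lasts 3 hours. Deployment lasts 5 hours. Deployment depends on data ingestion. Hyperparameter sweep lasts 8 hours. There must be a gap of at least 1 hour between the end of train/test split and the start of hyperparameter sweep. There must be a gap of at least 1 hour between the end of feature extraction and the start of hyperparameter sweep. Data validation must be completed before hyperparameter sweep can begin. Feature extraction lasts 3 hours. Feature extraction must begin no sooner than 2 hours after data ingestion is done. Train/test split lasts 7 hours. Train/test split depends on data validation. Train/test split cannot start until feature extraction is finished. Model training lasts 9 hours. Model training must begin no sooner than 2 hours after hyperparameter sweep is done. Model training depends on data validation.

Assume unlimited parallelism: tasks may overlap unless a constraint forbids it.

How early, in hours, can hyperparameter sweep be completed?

24

Nothing blocks data ingestion, so it runs from hour 0 to hour 3.
Feature extraction cannot begin until data ingestion (finishes hour 3, plus 2-hour gap → hour 5). It runs from hour 5 to 5 + 3 = hour 8.
After data ingestion (finishes hour 3), data validation can start at hour 3 and finishes at hour 6.
Train/test split has to wait for data validation (finishes hour 6); feature extraction (finishes hour 8). The latest of these is hour 8, so train/test split runs hour 8 to 8 + 7 = hour 15.
Hyperparameter sweep cannot start until train/test split (finishes hour 15, plus 1-hour gap → hour 16); feature extraction (finishes hour 8, plus 1-hour gap → hour 9); data validation (finishes hour 6). The controlling bound is hour 16, so hyperparameter sweep finishes at 16 + 8 = hour 24.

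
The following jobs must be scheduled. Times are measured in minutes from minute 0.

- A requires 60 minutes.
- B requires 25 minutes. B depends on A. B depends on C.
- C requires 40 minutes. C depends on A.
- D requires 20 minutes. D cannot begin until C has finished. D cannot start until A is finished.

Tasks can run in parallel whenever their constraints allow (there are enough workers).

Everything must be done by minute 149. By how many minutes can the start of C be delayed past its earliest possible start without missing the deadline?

24

A can start immediately at minute 0; it finishes at minute 60.
After A (finishes minute 60), C can start at minute 60 and finishes at minute 100.

Working backward from the deadline:
B has no dependents, so it just needs to finish by minute 149. Starting by 149 − 25 = minute 124 achieves that.
To finish by minute 149, D (duration 20) must start no later than minute 129.
C feeds B (must start by minute 124); D (must start by minute 129). Taking the minimum, C must finish by minute 124 and start by 124 − 40 = minute 84.
So C can start as early as minute 60 and as late as minute 84, giving 84 − 60 = 24 minutes of slack.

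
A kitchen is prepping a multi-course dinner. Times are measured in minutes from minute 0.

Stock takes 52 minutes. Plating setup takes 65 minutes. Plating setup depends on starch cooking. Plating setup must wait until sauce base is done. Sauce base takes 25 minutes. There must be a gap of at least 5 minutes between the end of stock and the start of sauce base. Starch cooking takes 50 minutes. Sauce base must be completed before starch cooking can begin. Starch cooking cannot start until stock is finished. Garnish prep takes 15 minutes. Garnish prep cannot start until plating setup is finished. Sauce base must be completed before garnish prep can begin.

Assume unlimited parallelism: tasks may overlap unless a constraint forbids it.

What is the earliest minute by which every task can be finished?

212

Stock can start immediately at minute 0; it finishes at minute 52.
Sauce base waits on stock (finishes minute 52, plus 5-minute gap → minute 57), so it starts at minute 57 and finishes at 57 + 25 = minute 82.
For starch cooking: sauce base (finishes minute 82); stock (finishes minute 52). Taking the maximum gives a start of minute 82, and it finishes at 82 + 50 = minute 132.
Plating setup cannot start until starch cooking (finishes minute 132); sauce base (finishes minute 82). The controlling bound is minute 132, so plating setup finishes at 132 + 65 = minute 197.
Garnish prep needs all of plating setup (finishes minute 197); sauce base (finishes minute 82). That puts its earliest start at minute 197; it finishes at 197 + 15 = minute 212.
All tasks are finished once the last one completes. Finish times: Stock at 52, Sauce base at 82, Starch cooking at 132, Plating setup at 197, Garnish prep at 212. The latest is minute 212.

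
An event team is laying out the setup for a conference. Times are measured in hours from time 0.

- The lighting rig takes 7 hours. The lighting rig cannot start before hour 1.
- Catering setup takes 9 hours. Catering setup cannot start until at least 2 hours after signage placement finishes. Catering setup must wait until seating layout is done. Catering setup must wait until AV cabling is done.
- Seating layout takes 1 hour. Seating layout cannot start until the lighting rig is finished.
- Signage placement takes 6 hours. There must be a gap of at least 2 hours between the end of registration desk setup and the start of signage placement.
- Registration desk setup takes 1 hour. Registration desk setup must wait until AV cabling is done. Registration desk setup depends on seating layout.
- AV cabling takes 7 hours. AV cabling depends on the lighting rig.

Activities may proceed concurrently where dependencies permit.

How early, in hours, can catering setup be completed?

The lighting rig cannot begin until its own release at hour 1. It runs from hour 1 to 1 + 7 = hour 8.
Seating layout waits on the lighting rig (finishes hour 8), so it starts at hour 8 and finishes at 8 + 1 = hour 9.
After the lighting rig (finishes hour 8), AV cabling can start at hour 8 and finishes at hour 15.
Registration desk setup needs all of AV cabling (finishes hour 15); seating layout (finishes hour 9). That puts its earliest start at hour 15; it finishes at 15 + 1 = hour 16.
Signage placement waits on registration desk setup (finishes hour 16, plus 2-hour gap → hour 18), so it starts at hour 18 and finishes at 18 + 6 = hour 24.
For catering setup: signage placement (finishes hour 24, plus 2-hour gap → hour 26); seating layout (finishes hour 9); AV cabling (finishes hour 15). Taking the maximum gives a start of hour 26, and it finishes at 26 + 9 = hour 35.

35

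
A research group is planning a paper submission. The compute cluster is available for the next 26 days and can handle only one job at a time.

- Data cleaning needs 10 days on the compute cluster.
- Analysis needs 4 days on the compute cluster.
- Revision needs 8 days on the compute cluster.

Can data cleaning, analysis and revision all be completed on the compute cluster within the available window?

Yes

Running back to back, the jobs need 10 + 4 + 8 = 22 days on the compute cluster.
Since 22 ≤ 26, they fit within the window.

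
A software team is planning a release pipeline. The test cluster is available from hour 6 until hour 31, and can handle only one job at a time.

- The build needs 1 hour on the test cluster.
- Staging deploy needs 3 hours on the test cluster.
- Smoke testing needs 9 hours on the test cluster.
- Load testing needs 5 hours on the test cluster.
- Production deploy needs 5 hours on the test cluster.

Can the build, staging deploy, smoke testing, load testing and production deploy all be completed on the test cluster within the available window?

Yes

The test cluster window is 31 − 6 = 25 hours.
Running back to back, the jobs need 1 + 3 + 9 + 5 + 5 = 23 hours on the test cluster.
Since 23 ≤ 25, they fit within the window.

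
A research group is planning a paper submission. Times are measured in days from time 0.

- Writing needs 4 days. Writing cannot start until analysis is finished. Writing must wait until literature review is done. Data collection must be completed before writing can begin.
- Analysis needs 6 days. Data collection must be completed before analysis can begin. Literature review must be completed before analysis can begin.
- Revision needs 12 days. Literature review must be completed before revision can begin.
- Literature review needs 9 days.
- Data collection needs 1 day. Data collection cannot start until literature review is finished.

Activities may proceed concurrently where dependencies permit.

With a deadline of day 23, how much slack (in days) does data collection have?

Literature review can start immediately at day 0; it finishes at day 9.
Data collection cannot begin until literature review (finishes day 9). It runs from day 9 to 9 + 1 = day 10.

Working backward from the deadline:
Writing must finish by day 23; it takes 4 days, so it must start by 23 − 4 = day 19.
Analysis must finish before writing (must start by day 19). With a 6-day duration, analysis must start by 19 − 6 = day 13.
Data collection has several dependents: analysis (must start by day 13); writing (must start by day 19). The earliest of those limits is day 13, so data collection must start by 13 − 1 = day 12.
So data collection can start as early as day 9 and as late as day 12, giving 12 − 9 = 3 days of slack.

3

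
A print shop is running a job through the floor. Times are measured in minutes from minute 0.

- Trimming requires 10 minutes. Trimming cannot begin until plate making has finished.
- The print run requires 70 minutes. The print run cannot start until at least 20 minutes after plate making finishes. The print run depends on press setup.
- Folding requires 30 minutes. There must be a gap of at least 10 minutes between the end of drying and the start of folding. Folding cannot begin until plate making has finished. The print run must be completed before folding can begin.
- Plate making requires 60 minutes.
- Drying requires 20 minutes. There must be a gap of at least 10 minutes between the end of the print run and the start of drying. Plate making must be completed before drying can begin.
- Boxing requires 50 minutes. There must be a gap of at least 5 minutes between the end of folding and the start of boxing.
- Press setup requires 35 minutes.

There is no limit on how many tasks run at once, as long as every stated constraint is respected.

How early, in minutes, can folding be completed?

Press setup has no prerequisites, so it starts at minute 0 and finishes at minute 35.
Plate making has no prerequisites, so it starts at minute 0 and finishes at minute 60.
The print run needs all of plate making (finishes minute 60, plus 20-minute gap → minute 80); press setup (finishes minute 35). That puts its earliest start at minute 80; it finishes at 80 + 70 = minute 150.
Drying has to wait for the print run (finishes minute 150, plus 10-minute gap → minute 160); plate making (finishes minute 60). The latest of these is minute 160, so drying runs minute 160 to 160 + 20 = minute 180.
Folding cannot start until drying (finishes minute 180, plus 10-minute gap → minute 190); plate making (finishes minute 60); the print run (finishes minute 150). The controlling bound is minute 190, so folding finishes at 190 + 30 = minute 220.

220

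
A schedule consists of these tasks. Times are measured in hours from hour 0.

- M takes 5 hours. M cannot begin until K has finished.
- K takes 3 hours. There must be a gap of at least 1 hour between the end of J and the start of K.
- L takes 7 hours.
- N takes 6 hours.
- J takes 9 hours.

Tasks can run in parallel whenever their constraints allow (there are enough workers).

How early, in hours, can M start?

J has no prerequisites, so it starts at hour 0 and finishes at hour 9.
K cannot begin until J (finishes hour 9, plus 1-hour gap → hour 10). It runs from hour 10 to 10 + 3 = hour 13.
M waits on K (finishes hour 13), so the earliest it can start is hour 13.

13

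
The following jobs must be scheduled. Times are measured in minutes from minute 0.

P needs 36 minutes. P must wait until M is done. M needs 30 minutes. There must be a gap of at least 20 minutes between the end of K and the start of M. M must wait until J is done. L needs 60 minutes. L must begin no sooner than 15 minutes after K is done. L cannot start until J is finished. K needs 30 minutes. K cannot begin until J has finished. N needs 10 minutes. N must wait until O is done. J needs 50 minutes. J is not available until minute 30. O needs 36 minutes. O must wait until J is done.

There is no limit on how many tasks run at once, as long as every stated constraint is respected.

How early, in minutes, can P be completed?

After its own release at minute 30, J can start at minute 30 and finishes at minute 80.
K cannot begin until J (finishes minute 80). It runs from minute 80 to 80 + 30 = minute 110.
M needs all of K (finishes minute 110, plus 20-minute gap → minute 130); J (finishes minute 80). That puts its earliest start at minute 130; it finishes at 130 + 30 = minute 160.
P waits on M (finishes minute 160), so it starts at minute 160 and finishes at 160 + 36 = minute 196.

196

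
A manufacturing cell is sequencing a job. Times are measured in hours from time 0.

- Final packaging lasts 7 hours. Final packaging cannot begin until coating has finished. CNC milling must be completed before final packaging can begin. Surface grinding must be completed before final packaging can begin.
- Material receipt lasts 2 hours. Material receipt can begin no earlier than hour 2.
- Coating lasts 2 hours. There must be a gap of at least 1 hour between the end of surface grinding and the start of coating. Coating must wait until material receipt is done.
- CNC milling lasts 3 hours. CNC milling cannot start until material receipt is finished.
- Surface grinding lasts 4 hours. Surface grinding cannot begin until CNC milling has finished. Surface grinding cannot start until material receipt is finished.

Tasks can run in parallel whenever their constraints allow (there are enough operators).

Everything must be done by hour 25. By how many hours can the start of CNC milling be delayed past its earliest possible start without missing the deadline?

Material receipt waits on its own release at hour 2, so it starts at hour 2 and finishes at 2 + 2 = hour 4.
CNC milling waits on material receipt (finishes hour 4), so it starts at hour 4 and finishes at 4 + 3 = hour 7.

Working backward from the deadline:
Final packaging must finish by hour 25; it takes 7 hours, so it must start by 25 − 7 = hour 18.
Coating feeds into final packaging (must start by hour 18); so coating must finish by hour 18 and therefore start by hour 16.
For surface grinding: coating (must start by hour 16, minus 1-hour gap → hour 15); final packaging (must start by hour 18). The most restrictive is hour 15; with a 4-hour duration, surface grinding must start by hour 11.
For CNC milling: surface grinding (must start by hour 11); final packaging (must start by hour 18). The most restrictive is hour 11; with a 3-hour duration, CNC milling must start by hour 8.
So CNC milling can start as early as hour 4 and as late as hour 8, giving 8 − 4 = 4 hours of slack.

4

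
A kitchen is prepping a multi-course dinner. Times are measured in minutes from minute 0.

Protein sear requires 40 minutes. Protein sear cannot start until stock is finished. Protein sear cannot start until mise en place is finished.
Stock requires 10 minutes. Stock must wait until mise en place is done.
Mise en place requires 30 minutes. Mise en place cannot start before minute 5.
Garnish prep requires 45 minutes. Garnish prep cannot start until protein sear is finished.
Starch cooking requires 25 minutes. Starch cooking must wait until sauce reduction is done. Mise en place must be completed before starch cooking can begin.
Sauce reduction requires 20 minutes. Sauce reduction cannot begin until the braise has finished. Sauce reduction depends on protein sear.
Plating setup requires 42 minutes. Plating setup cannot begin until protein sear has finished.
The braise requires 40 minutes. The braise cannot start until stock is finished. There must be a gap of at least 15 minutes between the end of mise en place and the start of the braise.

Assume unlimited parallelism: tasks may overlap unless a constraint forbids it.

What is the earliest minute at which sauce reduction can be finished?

After its own release at minute 5, mise en place can start at minute 5 and finishes at minute 35.
Stock waits on mise en place (finishes minute 35), so it starts at minute 35 and finishes at 35 + 10 = minute 45.
Protein sear cannot start until stock (finishes minute 45); mise en place (finishes minute 35). The controlling bound is minute 45, so protein sear finishes at 45 + 40 = minute 85.
The braise cannot start until stock (finishes minute 45); mise en place (finishes minute 35, plus 15-minute gap → minute 50). The controlling bound is minute 50, so the braise finishes at 50 + 40 = minute 90.
For sauce reduction: the braise (finishes minute 90); protein sear (finishes minute 85). Taking the maximum gives a start of minute 90, and it finishes at 90 + 20 = minute 110.

110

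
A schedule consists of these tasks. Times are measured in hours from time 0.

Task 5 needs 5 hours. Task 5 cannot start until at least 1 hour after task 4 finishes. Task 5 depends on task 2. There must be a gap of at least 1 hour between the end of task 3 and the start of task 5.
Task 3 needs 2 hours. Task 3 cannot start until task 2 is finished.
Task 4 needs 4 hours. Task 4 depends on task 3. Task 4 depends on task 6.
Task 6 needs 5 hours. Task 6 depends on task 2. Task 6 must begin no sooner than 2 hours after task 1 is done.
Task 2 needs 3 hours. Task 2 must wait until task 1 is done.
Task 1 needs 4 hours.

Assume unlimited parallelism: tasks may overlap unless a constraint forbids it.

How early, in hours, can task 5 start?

Task 1 can start immediately at hour 0; it finishes at hour 4.
After task 1 (finishes hour 4), task 2 can start at hour 4 and finishes at hour 7.
Task 6 cannot start until task 2 (finishes hour 7); task 1 (finishes hour 4, plus 2-hour gap → hour 6). The controlling bound is hour 7, so task 6 finishes at 7 + 5 = hour 12.
Task 3 waits on task 2 (finishes hour 7), so it starts at hour 7 and finishes at 7 + 2 = hour 9.
Task 4 cannot start until task 3 (finishes hour 9); task 6 (finishes hour 12). The controlling bound is hour 12, so task 4 finishes at 12 + 4 = hour 16.
Task 5 waits on task 4 (finishes hour 16, plus 1-hour gap → hour 17); task 2 (finishes hour 7); task 3 (finishes hour 9, plus 1-hour gap → hour 10). The latest of these is hour 17, which is the earliest task 5 can start.

17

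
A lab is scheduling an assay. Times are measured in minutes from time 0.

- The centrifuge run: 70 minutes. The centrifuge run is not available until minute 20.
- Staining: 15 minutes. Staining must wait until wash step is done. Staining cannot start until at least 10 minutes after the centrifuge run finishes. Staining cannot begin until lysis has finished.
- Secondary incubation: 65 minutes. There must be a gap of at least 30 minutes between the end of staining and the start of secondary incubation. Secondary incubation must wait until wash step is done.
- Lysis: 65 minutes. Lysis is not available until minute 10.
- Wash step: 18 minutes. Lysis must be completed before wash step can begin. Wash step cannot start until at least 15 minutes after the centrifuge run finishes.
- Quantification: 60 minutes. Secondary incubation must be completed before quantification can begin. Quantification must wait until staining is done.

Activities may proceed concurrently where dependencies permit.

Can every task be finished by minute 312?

The centrifuge run cannot begin until its own release at minute 20. It runs from minute 20 to 20 + 70 = minute 90.
Lysis cannot begin until its own release at minute 10. It runs from minute 10 to 10 + 65 = minute 75.
For wash step: lysis (finishes minute 75); the centrifuge run (finishes minute 90, plus 15-minute gap → minute 105). Taking the maximum gives a start of minute 105, and it finishes at 105 + 18 = minute 123.
Staining has to wait for wash step (finishes minute 123); the centrifuge run (finishes minute 90, plus 10-minute gap → minute 100); lysis (finishes minute 75). The latest of these is minute 123, so staining runs minute 123 to 123 + 15 = minute 138.
Secondary incubation cannot start until staining (finishes minute 138, plus 30-minute gap → minute 168); wash step (finishes minute 123). The controlling bound is minute 168, so secondary incubation finishes at 168 + 65 = minute 233.
Quantification needs all of secondary incubation (finishes minute 233); staining (finishes minute 138). That puts its earliest start at minute 233; it finishes at 233 + 60 = minute 293.
Every task is finished by minute 293, which is no later than the deadline of 312, so the schedule is feasible.

Yes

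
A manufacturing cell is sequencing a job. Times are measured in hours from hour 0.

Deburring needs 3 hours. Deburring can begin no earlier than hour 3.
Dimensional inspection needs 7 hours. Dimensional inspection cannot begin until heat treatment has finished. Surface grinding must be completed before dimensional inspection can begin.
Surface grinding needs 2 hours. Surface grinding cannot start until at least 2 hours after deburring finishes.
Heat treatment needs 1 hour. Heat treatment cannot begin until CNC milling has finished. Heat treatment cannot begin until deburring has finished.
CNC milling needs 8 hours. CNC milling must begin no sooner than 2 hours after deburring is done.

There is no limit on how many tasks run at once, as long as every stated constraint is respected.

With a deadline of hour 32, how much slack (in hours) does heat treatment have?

8

Deburring cannot begin until its own release at hour 3. It runs from hour 3 to 3 + 3 = hour 6.
CNC milling cannot begin until deburring (finishes hour 6, plus 2-hour gap → hour 8). It runs from hour 8 to 8 + 8 = hour 16.
Heat treatment needs all of CNC milling (finishes hour 16); deburring (finishes hour 6). That puts its earliest start at hour 16; it finishes at 16 + 1 = hour 17.

Working backward from the deadline:
Nothing follows dimensional inspection; the deadline of hour 32 is its only limit. It must start by 32 − 7 = hour 25.
Heat treatment feeds into dimensional inspection (must start by hour 25); so heat treatment must finish by hour 25 and therefore start by hour 24.
So heat treatment can start as early as hour 16 and as late as hour 24, giving 24 − 16 = 8 hours of slack.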